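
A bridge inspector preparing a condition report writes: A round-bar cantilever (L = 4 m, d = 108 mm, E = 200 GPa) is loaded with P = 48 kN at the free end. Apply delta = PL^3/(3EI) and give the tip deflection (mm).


I = pi * d^4 / 64 = pi * 108^4 / 64 = 6678284.57 mm^4
L = 4000.0 mm, P = 48000.0 N, E = 200000.0 MPa
delta = P * L^3 / (3 * E * I)
= 48000.0 * 4000.0^3 / (3 * 200000.0 * 6678284.57)
= 766.6639 mm

766.6639 mm


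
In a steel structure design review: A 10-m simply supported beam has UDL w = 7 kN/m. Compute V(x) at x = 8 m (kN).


R_A = w * L / 2 = 7 * 10 / 2 = 35.0 kN
V(x) = R_A - w * x = 35.0 - 7 * 8
= -21.0 kN

-21.0 kN


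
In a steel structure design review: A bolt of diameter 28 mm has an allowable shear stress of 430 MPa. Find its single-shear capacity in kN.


A = pi * d^2 / 4 = pi * 28^2 / 4 = 615.7522 mm^2
V = f_v * A / 1000 = 430 * 615.7522 / 1000
= 264.7734 kN

264.7734 kN


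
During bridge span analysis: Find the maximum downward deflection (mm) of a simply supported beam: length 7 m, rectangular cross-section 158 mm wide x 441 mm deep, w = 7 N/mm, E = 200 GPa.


I = 158 * 441^3 / 12 = 1129253926.5 mm^4
L = 7000.0 mm, w = 7 N/mm, E = 200000.0 MPa
delta = 5 * w * L^4 / (384 * E * I)
= 5 * 7 * 7000.0^4 / (384 * 200000.0 * 1129253926.5)
= 0.969 mm

0.969 mm


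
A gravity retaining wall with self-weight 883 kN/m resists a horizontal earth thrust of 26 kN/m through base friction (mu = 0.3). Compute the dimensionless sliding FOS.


Resisting force = mu * W = 0.3 * 883 = 264.9 kN/m
FOS = Resisting / Driving = 264.9 / 26
= 10.1885 (dimensionless)

10.1885 (dimensionless)


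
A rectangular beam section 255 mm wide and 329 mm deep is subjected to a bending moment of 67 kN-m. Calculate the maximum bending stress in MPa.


I = b * h^3 / 12 = 255 * 329^3 / 12 = 756739891.25 mm^4
y = h / 2 = 329 / 2 = 164.5 mm
M = 67 kN-m = 67000000.0 N-mm
sigma = M * y / I = 67000000.0 * 164.5 / 756739891.25
= 14.56 MPa

14.56 MPa


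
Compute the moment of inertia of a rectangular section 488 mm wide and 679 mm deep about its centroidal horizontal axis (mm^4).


I = b * h^3 / 12
= 488 * 679^3 / 12
= 488 * 313046839 / 12
= 12730571452.67 mm^4

12730571452.67 mm^4


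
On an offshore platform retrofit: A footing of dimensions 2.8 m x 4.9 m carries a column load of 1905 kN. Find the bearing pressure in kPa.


A = 2.8 * 4.9 = 13.72 m^2
q = P / A = 1905 / 13.72
= 138.8484 kPa

138.8484 kPa


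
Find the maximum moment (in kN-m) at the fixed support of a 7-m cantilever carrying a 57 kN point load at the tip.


For a cantilever with a point load at the free end:
M_max = P * L = 57 * 7 = 399 kN-m

399 kN-m


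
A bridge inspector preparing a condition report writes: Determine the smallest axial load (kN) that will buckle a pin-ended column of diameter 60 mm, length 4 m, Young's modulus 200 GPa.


I = pi * d^4 / 64 = 636172.51 mm^4
L = 4000.0 mm
P_cr = pi^2 * E * I / L^2
= 9.8696 * 200000.0 * 636172.51 / 4000.0^2
= 78484.64 N = 78.4846 kN

78.4846 kN


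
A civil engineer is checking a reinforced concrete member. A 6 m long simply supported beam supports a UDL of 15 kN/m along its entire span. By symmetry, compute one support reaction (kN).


Total load = w * L = 15 * 6 = 90 kN
By symmetry, each reaction R = total / 2 = 90 / 2 = 45.0 kN

45.0 kN


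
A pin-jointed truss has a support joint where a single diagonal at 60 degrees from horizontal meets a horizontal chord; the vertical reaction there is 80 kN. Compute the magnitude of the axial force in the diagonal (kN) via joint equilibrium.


At the joint, only the diagonal has a vertical component, so vertical equilibrium gives:
F * sin(60) = 80
F = 80 / sin(60)
= 80 / 0.866025
= 92.38 kN

92.38 kN


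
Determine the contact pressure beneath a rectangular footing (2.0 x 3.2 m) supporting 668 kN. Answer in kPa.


A = 2.0 * 3.2 = 6.4 m^2
q = P / A = 668 / 6.4
= 104.375 kPa

104.375 kPa


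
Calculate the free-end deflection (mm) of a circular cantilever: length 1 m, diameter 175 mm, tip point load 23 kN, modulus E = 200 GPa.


I = pi * d^4 / 64 = pi * 175^4 / 64 = 46038598.4 mm^4
L = 1000.0 mm, P = 23000.0 N, E = 200000.0 MPa
delta = P * L^3 / (3 * E * I)
= 23000.0 * 1000.0^3 / (3 * 200000.0 * 46038598.4)
= 0.8326 mm

0.8326 mm


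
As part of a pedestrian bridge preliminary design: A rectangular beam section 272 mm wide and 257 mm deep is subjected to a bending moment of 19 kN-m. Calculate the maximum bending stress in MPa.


I = b * h^3 / 12 = 272 * 257^3 / 12 = 384757441.33 mm^4
y = h / 2 = 257 / 2 = 128.5 mm
M = 19 kN-m = 19000000.0 N-mm
sigma = M * y / I = 19000000.0 * 128.5 / 384757441.33
= 6.35 MPa

6.35 MPa


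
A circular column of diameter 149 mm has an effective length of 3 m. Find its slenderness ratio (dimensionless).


Radius of gyration r = d / 4 = 149 / 4 = 37.25 mm
L_eff = 3000.0 mm
Slenderness ratio = L / r = 3000.0 / 37.25 = 80.54 (dimensionless)

80.54 (dimensionless)


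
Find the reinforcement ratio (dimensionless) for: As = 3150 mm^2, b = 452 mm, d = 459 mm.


rho = As / (b * d)
= 3150 / (452 * 459)
= 3150 / 207468
= 0.015183 (dimensionless)

0.015183 (dimensionless)


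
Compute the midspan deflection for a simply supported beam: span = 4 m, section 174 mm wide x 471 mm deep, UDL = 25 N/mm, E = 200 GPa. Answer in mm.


I = 174 * 471^3 / 12 = 1515063109.5 mm^4
L = 4000.0 mm, w = 25 N/mm, E = 200000.0 MPa
delta = 5 * w * L^4 / (384 * E * I)
= 5 * 25 * 4000.0^4 / (384 * 200000.0 * 1515063109.5)
= 0.275 mm

0.275 mm


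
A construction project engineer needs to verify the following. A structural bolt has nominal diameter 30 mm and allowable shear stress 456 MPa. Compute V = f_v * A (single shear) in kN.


A = pi * d^2 / 4 = pi * 30^2 / 4 = 706.8583 mm^2
V = f_v * A / 1000 = 456 * 706.8583 / 1000
= 322.3274 kN

322.3274 kN


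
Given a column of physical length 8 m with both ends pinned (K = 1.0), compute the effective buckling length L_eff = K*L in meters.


L_eff = K * L
= 1.0 * 8
= 8.0 m

8.0 m


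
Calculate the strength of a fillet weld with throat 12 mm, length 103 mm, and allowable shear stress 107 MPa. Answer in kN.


Strength = throat * length * allowable stress
= 12 * 103 * 107 N
= 132252 N
= 132.25 kN

132.25 kN


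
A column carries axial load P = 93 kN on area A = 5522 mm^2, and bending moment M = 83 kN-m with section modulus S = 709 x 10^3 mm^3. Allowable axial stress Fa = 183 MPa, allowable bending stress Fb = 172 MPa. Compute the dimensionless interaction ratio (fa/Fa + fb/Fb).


f_a = P / A = 93000.0 / 5522 = 16.8417 MPa
f_b = M / S = 83000000.0 / 709000.0 = 117.0663 MPa
Ratio = f_a / Fa + f_b / Fb
= 16.8417 / 183 + 117.0663 / 172
= 0.7726 (dimensionless)

0.7726 (dimensionless)


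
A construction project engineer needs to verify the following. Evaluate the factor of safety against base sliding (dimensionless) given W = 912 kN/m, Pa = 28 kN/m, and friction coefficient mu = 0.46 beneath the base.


Resisting force = mu * W = 0.46 * 912 = 419.52 kN/m
FOS = Resisting / Driving = 419.52 / 28
= 14.9829 (dimensionless)

14.9829 (dimensionless)


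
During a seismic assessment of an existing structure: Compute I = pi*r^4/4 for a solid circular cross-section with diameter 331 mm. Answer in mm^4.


r = d / 2 = 331 / 2 = 165.5 mm
I = pi * r^4 / 4 = pi * 165.5^4 / 4
= 589225961.58 mm^4

589225961.58 mm^4


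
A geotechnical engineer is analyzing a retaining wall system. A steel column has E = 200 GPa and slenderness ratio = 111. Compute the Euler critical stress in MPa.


sigma_cr = pi^2 * E / lambda^2
= 9.8696 * 200000.0 / 111^2
= 9.8696 * 200000.0 / 12321
= 160.2078 MPa

160.2078 MPa


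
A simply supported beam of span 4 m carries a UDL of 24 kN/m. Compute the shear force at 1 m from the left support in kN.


R_A = w * L / 2 = 24 * 4 / 2 = 48.0 kN
V(x) = R_A - w * x = 48.0 - 24 * 1
= 24.0 kN

24.0 kN


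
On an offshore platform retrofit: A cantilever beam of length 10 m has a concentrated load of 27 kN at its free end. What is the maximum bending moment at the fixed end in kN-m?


For a cantilever with a point load at the free end:
M_max = P * L = 27 * 10 = 270 kN-m

270 kN-m


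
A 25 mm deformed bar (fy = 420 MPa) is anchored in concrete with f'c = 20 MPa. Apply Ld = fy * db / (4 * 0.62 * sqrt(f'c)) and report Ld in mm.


Ld = (fy * db) / (4 * 0.62 * sqrt(f'c))
= (420 * 25) / (4 * 0.62 * sqrt(20))
= 10500 / 11.0909
= 946.72 mm

946.72 mm


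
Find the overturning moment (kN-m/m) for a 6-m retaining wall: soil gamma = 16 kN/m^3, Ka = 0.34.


Pa = 0.5 * Ka * gamma * H^2
= 0.5 * 0.34 * 16 * 6^2
= 97.92 kN/m
Arm = H / 3 = 6 / 3 = 2.0 m
Mo = Pa * arm = Pa * H / 3 = 97.92 * 6 / 3 = 195.84 kN-m/m

195.84 kN-m/m


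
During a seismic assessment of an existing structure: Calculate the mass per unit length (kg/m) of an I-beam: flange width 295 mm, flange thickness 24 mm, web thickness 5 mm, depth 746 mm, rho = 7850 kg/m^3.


A_flanges = 2 * 295 * 24 = 14160 mm^2
A_web = (746 - 2 * 24) * 5 = 3490 mm^2
A_total = 14160 + 3490 = 17650 mm^2 = 0.017650 m^2
Weight = rho * A = 7850 * 0.017650 = 138.5525 kg/m

138.5525 kg/m


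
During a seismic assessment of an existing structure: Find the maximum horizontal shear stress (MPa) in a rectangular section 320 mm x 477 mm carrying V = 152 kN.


A = b * h = 320 * 477 = 152640 mm^2
V = 152 kN = 152000.0 N
tau_max = 1.5 * V / A = 1.5 * 152000.0 / 152640
= 1.4937 MPa

1.4937 MPa


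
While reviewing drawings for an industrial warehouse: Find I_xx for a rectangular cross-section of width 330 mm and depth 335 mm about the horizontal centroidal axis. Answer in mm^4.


I = b * h^3 / 12
= 330 * 335^3 / 12
= 330 * 37595375 / 12
= 1033872812.5 mm^4

1033872812.5 mm^4


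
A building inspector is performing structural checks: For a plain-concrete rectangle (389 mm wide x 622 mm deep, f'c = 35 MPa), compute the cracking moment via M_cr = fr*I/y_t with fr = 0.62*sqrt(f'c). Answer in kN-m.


fr = 0.62 * sqrt(35) = 0.62 * 5.9161 = 3.668 MPa
I = 389 * 622^3 / 12 = 7800806572.67 mm^4
y_t = 311.0 mm
M_cr = fr * I / y_t = 3.668 * 7800806572.67 / 311.0 N-mm
= 92.0036 kN-m

92.0036 kN-m


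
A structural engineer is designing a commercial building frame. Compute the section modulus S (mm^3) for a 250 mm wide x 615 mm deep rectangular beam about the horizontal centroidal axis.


S = b * h^2 / 6
= 250 * 615^2 / 6
= 250 * 378225 / 6
= 15759375.0 mm^3

15759375.0 mm^3


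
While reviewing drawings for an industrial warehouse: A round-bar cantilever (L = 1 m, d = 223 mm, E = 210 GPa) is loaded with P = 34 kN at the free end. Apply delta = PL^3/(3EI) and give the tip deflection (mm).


I = pi * d^4 / 64 = pi * 223^4 / 64 = 121391799.92 mm^4
L = 1000.0 mm, P = 34000.0 N, E = 210000.0 MPa
delta = P * L^3 / (3 * E * I)
= 34000.0 * 1000.0^3 / (3 * 210000.0 * 121391799.92)
= 0.4446 mm

0.4446 mm


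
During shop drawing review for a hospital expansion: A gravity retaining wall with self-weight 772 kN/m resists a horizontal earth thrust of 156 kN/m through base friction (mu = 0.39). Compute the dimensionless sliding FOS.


Resisting force = mu * W = 0.39 * 772 = 301.08 kN/m
FOS = Resisting / Driving = 301.08 / 156
= 1.93 (dimensionless)

1.93 (dimensionless)


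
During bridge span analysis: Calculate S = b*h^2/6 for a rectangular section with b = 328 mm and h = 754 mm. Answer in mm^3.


S = b * h^2 / 6
= 328 * 754^2 / 6
= 328 * 568516 / 6
= 31078874.67 mm^3

31078874.67 mm^3


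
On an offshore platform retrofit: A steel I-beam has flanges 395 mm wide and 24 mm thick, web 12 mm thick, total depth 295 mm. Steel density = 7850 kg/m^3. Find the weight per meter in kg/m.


A_flanges = 2 * 395 * 24 = 18960 mm^2
A_web = (295 - 2 * 24) * 12 = 2964 mm^2
A_total = 18960 + 2964 = 21924 mm^2 = 0.021924 m^2
Weight = rho * A = 7850 * 0.021924 = 172.1034 kg/m

172.1034 kg/m


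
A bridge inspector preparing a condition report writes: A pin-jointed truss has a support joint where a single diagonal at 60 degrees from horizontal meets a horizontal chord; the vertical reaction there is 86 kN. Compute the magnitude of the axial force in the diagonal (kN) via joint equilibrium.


At the joint, only the diagonal has a vertical component, so vertical equilibrium gives:
F * sin(60) = 86
F = 86 / sin(60)
= 86 / 0.866025
= 99.3 kN

99.3 kN


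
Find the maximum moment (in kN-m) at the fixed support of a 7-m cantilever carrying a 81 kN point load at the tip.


For a cantilever with a point load at the free end:
M_max = P * L = 81 * 7 = 567 kN-m

567 kN-m


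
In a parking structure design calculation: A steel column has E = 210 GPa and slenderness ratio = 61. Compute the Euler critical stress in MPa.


sigma_cr = pi^2 * E / lambda^2
= 9.8696 * 210000.0 / 61^2
= 9.8696 * 210000.0 / 3721
= 557.0054 MPa

557.0054 MPa


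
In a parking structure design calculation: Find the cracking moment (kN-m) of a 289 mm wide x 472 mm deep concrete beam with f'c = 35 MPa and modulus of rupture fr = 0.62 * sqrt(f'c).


fr = 0.62 * sqrt(35) = 0.62 * 5.9161 = 3.668 MPa
I = 289 * 472^3 / 12 = 2532459989.33 mm^4
y_t = 236.0 mm
M_cr = fr * I / y_t = 3.668 * 2532459989.33 / 236.0 N-mm
= 39.3601 kN-m

39.3601 kN-m


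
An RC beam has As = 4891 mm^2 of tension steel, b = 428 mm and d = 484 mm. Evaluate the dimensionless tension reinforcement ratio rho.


rho = As / (b * d)
= 4891 / (428 * 484)
= 4891 / 207152
= 0.023611 (dimensionless)

0.023611 (dimensionless)


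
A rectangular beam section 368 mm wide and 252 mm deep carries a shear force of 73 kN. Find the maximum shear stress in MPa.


A = b * h = 368 * 252 = 92736 mm^2
V = 73 kN = 73000.0 N
tau_max = 1.5 * V / A = 1.5 * 73000.0 / 92736
= 1.1808 MPa

1.1808 MPa


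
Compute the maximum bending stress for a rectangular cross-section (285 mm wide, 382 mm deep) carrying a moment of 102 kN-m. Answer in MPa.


I = b * h^3 / 12 = 285 * 382^3 / 12 = 1323895490.0 mm^4
y = h / 2 = 382 / 2 = 191.0 mm
M = 102 kN-m = 102000000.0 N-mm
sigma = M * y / I = 102000000.0 * 191.0 / 1323895490.0
= 14.72 MPa

14.72 MPa


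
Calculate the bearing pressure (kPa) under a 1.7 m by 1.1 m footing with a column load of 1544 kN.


A = 1.7 * 1.1 = 1.87 m^2
q = P / A = 1544 / 1.87
= 825.6684 kPa

825.6684 kPa


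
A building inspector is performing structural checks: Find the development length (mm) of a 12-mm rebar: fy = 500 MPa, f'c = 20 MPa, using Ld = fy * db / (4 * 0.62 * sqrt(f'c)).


Ld = (fy * db) / (4 * 0.62 * sqrt(f'c))
= (500 * 12) / (4 * 0.62 * sqrt(20))
= 6000 / 11.0909
= 540.98 mm

540.98 mm


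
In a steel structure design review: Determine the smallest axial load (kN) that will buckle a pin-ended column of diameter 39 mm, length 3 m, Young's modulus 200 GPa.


I = pi * d^4 / 64 = 113560.77 mm^4
L = 3000.0 mm
P_cr = pi^2 * E * I / L^2
= 9.8696 * 200000.0 * 113560.77 / 3000.0^2
= 24906.66 N = 24.9067 kN

24.9067 kN


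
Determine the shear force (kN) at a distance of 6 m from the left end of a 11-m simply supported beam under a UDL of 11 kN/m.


R_A = w * L / 2 = 11 * 11 / 2 = 60.5 kN
V(x) = R_A - w * x = 60.5 - 11 * 6
= -5.5 kN

-5.5 kN


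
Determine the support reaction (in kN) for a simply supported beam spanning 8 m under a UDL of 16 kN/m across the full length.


Total load = w * L = 16 * 8 = 128 kN
By symmetry, each reaction R = total / 2 = 128 / 2 = 64.0 kN

64.0 kN


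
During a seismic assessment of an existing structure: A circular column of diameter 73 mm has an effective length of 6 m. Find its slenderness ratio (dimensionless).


Radius of gyration r = d / 4 = 73 / 4 = 18.25 mm
L_eff = 6000.0 mm
Slenderness ratio = L / r = 6000.0 / 18.25 = 328.77 (dimensionless)

328.77 (dimensionless)


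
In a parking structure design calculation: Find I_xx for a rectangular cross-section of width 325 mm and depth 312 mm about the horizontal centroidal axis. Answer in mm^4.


I = b * h^3 / 12
= 325 * 312^3 / 12
= 325 * 30371328 / 12
= 822556800.0 mm^4

822556800.0 mm^4


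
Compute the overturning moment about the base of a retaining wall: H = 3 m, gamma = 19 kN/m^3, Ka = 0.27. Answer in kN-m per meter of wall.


Pa = 0.5 * Ka * gamma * H^2
= 0.5 * 0.27 * 19 * 3^2
= 23.085 kN/m
Arm = H / 3 = 3 / 3 = 1.0 m
Mo = Pa * arm = Pa * H / 3 = 23.085 * 3 / 3 = 23.085 kN-m/m

23.085 kN-m/m


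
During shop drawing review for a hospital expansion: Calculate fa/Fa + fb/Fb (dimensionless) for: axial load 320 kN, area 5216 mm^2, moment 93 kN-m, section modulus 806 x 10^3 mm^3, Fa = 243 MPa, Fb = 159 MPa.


f_a = P / A = 320000.0 / 5216 = 61.3497 MPa
f_b = M / S = 93000000.0 / 806000.0 = 115.3846 MPa
Ratio = f_a / Fa + f_b / Fb
= 61.3497 / 243 + 115.3846 / 159
= 0.9782 (dimensionless)

0.9782 (dimensionless)


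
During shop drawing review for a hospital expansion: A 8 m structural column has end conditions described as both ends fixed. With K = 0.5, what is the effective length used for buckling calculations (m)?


L_eff = K * L
= 0.5 * 8
= 4.0 m

4.0 m


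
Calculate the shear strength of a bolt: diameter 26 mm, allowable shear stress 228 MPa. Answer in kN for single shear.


A = pi * d^2 / 4 = pi * 26^2 / 4 = 530.9292 mm^2
V = f_v * A / 1000 = 228 * 530.9292 / 1000
= 121.0518 kN

121.0518 kN


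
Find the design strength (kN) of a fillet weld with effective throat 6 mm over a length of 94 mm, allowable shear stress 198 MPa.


Strength = throat * length * allowable stress
= 6 * 94 * 198 N
= 111672 N
= 111.67 kN

111.67 kN


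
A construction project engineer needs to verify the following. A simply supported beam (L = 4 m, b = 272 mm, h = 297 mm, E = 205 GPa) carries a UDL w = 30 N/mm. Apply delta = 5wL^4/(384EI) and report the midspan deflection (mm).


I = 272 * 297^3 / 12 = 593822988.0 mm^4
L = 4000.0 mm, w = 30 N/mm, E = 205000.0 MPa
delta = 5 * w * L^4 / (384 * E * I)
= 5 * 30 * 4000.0^4 / (384 * 205000.0 * 593822988.0)
= 0.8215 mm

0.8215 mm


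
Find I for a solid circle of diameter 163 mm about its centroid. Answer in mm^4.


r = d / 2 = 163 / 2 = 81.5 mm
I = pi * r^4 / 4 = pi * 81.5^4 / 4
= 34651362.54 mm^4

34651362.54 mm^4


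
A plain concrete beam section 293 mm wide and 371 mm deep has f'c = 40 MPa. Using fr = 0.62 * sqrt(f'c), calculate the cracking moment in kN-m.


fr = 0.62 * sqrt(40) = 0.62 * 6.3246 = 3.9212 MPa
I = 293 * 371^3 / 12 = 1246832468.58 mm^4
y_t = 185.5 mm
M_cr = fr * I / y_t = 3.9212 * 1246832468.58 / 185.5 N-mm
= 26.3564 kN-m

26.3564 kN-m


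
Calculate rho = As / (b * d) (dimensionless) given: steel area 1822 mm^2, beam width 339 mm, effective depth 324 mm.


rho = As / (b * d)
= 1822 / (339 * 324)
= 1822 / 109836
= 0.016588 (dimensionless)

0.016588 (dimensionless)


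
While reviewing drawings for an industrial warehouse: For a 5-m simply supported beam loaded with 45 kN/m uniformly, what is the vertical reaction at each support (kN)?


Total load = w * L = 45 * 5 = 225 kN
By symmetry, each reaction R = total / 2 = 225 / 2 = 112.5 kN

112.5 kN


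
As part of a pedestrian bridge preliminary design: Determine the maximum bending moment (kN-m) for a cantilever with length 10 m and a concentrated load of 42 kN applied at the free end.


For a cantilever with a point load at the free end:
M_max = P * L = 42 * 10 = 420 kN-m

420 kN-m


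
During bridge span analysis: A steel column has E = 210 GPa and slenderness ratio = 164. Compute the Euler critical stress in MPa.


sigma_cr = pi^2 * E / lambda^2
= 9.8696 * 210000.0 / 164^2
= 9.8696 * 210000.0 / 26896
= 77.0604 MPa

77.0604 MPa


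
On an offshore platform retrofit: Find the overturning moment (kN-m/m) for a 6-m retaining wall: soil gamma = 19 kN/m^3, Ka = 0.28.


Pa = 0.5 * Ka * gamma * H^2
= 0.5 * 0.28 * 19 * 6^2
= 95.76 kN/m
Arm = H / 3 = 6 / 3 = 2.0 m
Mo = Pa * arm = Pa * H / 3 = 95.76 * 6 / 3 = 191.52 kN-m/m

191.52 kN-m/m


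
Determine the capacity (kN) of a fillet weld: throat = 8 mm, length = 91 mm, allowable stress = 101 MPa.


Strength = throat * length * allowable stress
= 8 * 91 * 101 N
= 73528 N
= 73.53 kN

73.53 kN


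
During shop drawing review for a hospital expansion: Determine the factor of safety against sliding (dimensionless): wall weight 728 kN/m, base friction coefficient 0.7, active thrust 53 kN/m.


Resisting force = mu * W = 0.7 * 728 = 509.6 kN/m
FOS = Resisting / Driving = 509.6 / 53
= 9.6151 (dimensionless)

9.6151 (dimensionless)


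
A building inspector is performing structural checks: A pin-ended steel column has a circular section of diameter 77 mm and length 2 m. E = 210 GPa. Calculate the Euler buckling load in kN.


I = pi * d^4 / 64 = 1725570.86 mm^4
L = 2000.0 mm
P_cr = pi^2 * E * I / L^2
= 9.8696 * 210000.0 * 1725570.86 / 2000.0^2
= 894111.84 N = 894.1118 kN

894.1118 kN


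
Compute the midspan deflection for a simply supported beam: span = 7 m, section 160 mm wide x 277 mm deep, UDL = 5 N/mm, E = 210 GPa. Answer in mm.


I = 160 * 277^3 / 12 = 283385773.33 mm^4
L = 7000.0 mm, w = 5 N/mm, E = 210000.0 MPa
delta = 5 * w * L^4 / (384 * E * I)
= 5 * 5 * 7000.0^4 / (384 * 210000.0 * 283385773.33)
= 2.6267 mm

2.6267 mm


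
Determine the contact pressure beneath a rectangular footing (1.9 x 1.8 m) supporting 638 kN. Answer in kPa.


A = 1.9 * 1.8 = 3.42 m^2
q = P / A = 638 / 3.42
= 186.5497 kPa

186.5497 kPa


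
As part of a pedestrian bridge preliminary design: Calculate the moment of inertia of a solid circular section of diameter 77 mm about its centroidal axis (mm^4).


r = d / 2 = 77 / 2 = 38.5 mm
I = pi * r^4 / 4 = pi * 38.5^4 / 4
= 1725570.86 mm^4

1725570.86 mm^4


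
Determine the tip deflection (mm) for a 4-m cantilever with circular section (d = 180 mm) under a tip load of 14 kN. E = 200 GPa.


I = pi * d^4 / 64 = pi * 180^4 / 64 = 51529973.5 mm^4
L = 4000.0 mm, P = 14000.0 N, E = 200000.0 MPa
delta = P * L^3 / (3 * E * I)
= 14000.0 * 4000.0^3 / (3 * 200000.0 * 51529973.5)
= 28.9799 mm

28.9799 mm


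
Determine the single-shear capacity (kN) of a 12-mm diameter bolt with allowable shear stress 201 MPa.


A = pi * d^2 / 4 = pi * 12^2 / 4 = 113.0973 mm^2
V = f_v * A / 1000 = 201 * 113.0973 / 1000
= 22.7326 kN

22.7326 kN


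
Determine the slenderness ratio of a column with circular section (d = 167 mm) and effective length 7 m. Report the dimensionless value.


Radius of gyration r = d / 4 = 167 / 4 = 41.75 mm
L_eff = 7000.0 mm
Slenderness ratio = L / r = 7000.0 / 41.75 = 167.66 (dimensionless)

167.66 (dimensionless)


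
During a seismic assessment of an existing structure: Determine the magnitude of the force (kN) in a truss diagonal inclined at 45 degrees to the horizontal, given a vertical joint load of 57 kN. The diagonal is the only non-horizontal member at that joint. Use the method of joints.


At the joint, only the diagonal has a vertical component, so vertical equilibrium gives:
F * sin(45) = 57
F = 57 / sin(45)
= 57 / 0.707107
= 80.61 kN

80.61 kN


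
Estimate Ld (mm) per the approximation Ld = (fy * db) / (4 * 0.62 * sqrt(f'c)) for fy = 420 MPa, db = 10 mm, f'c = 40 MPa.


Ld = (fy * db) / (4 * 0.62 * sqrt(f'c))
= (420 * 10) / (4 * 0.62 * sqrt(40))
= 4200 / 15.6849
= 267.77 mm

267.77 mm


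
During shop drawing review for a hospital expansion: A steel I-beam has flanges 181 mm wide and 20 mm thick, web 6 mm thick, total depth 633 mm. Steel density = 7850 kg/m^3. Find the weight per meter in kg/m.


A_flanges = 2 * 181 * 20 = 7240 mm^2
A_web = (633 - 2 * 20) * 6 = 3558 mm^2
A_total = 7240 + 3558 = 10798 mm^2 = 0.010798 m^2
Weight = rho * A = 7850 * 0.010798 = 84.7643 kg/m

84.7643 kg/m


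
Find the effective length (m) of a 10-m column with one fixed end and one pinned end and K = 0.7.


L_eff = K * L
= 0.7 * 10
= 7.0 m

7.0 m


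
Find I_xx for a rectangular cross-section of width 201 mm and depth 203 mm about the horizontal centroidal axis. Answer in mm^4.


I = b * h^3 / 12
= 201 * 203^3 / 12
= 201 * 8365427 / 12
= 140120902.25 mm^4

140120902.25 mm^4


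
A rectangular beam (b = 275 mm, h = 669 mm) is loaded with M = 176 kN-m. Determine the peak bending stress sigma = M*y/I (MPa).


I = b * h^3 / 12 = 275 * 669^3 / 12 = 6861669581.25 mm^4
y = h / 2 = 669 / 2 = 334.5 mm
M = 176 kN-m = 176000000.0 N-mm
sigma = M * y / I = 176000000.0 * 334.5 / 6861669581.25
= 8.58 MPa

8.58 MPa


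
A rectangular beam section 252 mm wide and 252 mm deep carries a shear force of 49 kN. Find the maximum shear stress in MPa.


A = b * h = 252 * 252 = 63504 mm^2
V = 49 kN = 49000.0 N
tau_max = 1.5 * V / A = 1.5 * 49000.0 / 63504
= 1.1574 MPa

1.1574 MPa


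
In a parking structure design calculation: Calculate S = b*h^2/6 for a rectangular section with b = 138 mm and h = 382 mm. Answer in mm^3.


S = b * h^2 / 6
= 138 * 382^2 / 6
= 138 * 145924 / 6
= 3356252.0 mm^3

3356252.0 mm^3


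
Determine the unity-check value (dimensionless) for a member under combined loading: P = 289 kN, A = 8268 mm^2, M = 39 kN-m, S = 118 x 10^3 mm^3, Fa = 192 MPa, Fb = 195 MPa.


f_a = P / A = 289000.0 / 8268 = 34.954 MPa
f_b = M / S = 39000000.0 / 118000.0 = 330.5085 MPa
Ratio = f_a / Fa + f_b / Fb
= 34.954 / 192 + 330.5085 / 195
= 1.877 (dimensionless)

1.877 (dimensionless)


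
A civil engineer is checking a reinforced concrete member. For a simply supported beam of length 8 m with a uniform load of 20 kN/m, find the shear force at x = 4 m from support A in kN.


R_A = w * L / 2 = 20 * 8 / 2 = 80.0 kN
V(x) = R_A - w * x = 80.0 - 20 * 4
= 0.0 kN

0.0 kN


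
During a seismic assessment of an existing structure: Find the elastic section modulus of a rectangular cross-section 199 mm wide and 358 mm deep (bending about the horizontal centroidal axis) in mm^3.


S = b * h^2 / 6
= 199 * 358^2 / 6
= 199 * 128164 / 6
= 4250772.67 mm^3

4250772.67 mm^3


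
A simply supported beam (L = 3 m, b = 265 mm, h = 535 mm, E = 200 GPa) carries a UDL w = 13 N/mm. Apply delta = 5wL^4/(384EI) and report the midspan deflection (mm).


I = 265 * 535^3 / 12 = 3381629114.58 mm^4
L = 3000.0 mm, w = 13 N/mm, E = 200000.0 MPa
delta = 5 * w * L^4 / (384 * E * I)
= 5 * 13 * 3000.0^4 / (384 * 200000.0 * 3381629114.58)
= 0.0203 mm

0.0203 mm


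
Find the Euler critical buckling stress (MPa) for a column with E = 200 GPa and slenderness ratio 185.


sigma_cr = pi^2 * E / lambda^2
= 9.8696 * 200000.0 / 185^2
= 9.8696 * 200000.0 / 34225
= 57.6748 MPa

57.6748 MPa


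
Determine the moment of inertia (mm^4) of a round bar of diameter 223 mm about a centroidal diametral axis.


r = d / 2 = 223 / 2 = 111.5 mm
I = pi * r^4 / 4 = pi * 111.5^4 / 4
= 121391799.92 mm^4

121391799.92 mm^4


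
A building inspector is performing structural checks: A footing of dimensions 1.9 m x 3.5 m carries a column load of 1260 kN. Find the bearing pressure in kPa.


A = 1.9 * 3.5 = 6.65 m^2
q = P / A = 1260 / 6.65
= 189.4737 kPa

189.4737 kPa


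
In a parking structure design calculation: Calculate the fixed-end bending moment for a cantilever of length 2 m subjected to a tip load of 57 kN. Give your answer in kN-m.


For a cantilever with a point load at the free end:
M_max = P * L = 57 * 2 = 114 kN-m

114 kN-m


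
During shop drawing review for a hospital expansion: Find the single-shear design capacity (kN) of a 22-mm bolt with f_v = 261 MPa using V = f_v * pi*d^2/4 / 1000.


A = pi * d^2 / 4 = pi * 22^2 / 4 = 380.1327 mm^2
V = f_v * A / 1000 = 261 * 380.1327 / 1000
= 99.2146 kN

99.2146 kN


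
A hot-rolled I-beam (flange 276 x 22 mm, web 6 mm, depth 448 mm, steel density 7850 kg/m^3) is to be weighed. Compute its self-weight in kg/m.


A_flanges = 2 * 276 * 22 = 12144 mm^2
A_web = (448 - 2 * 22) * 6 = 2424 mm^2
A_total = 12144 + 2424 = 14568 mm^2 = 0.014568 m^2
Weight = rho * A = 7850 * 0.014568 = 114.3588 kg/m

114.3588 kg/m


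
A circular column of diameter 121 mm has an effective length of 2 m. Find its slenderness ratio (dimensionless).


Radius of gyration r = d / 4 = 121 / 4 = 30.25 mm
L_eff = 2000.0 mm
Slenderness ratio = L / r = 2000.0 / 30.25 = 66.12 (dimensionless)

66.12 (dimensionless)


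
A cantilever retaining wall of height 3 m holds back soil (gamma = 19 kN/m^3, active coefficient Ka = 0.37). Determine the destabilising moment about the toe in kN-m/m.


Pa = 0.5 * Ka * gamma * H^2
= 0.5 * 0.37 * 19 * 3^2
= 31.635 kN/m
Arm = H / 3 = 3 / 3 = 1.0 m
Mo = Pa * arm = Pa * H / 3 = 31.635 * 3 / 3 = 31.635 kN-m/m

31.635 kN-m/m


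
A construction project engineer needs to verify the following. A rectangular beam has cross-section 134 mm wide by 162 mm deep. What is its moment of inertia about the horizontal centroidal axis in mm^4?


I = b * h^3 / 12
= 134 * 162^3 / 12
= 134 * 4251528 / 12
= 47475396.0 mm^4

47475396.0 mm^4


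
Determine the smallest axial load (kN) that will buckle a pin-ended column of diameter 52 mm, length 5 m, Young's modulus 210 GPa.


I = pi * d^4 / 64 = 358908.11 mm^4
L = 5000.0 mm
P_cr = pi^2 * E * I / L^2
= 9.8696 * 210000.0 * 358908.11 / 5000.0^2
= 29755.16 N = 29.7552 kN

29.7552 kN


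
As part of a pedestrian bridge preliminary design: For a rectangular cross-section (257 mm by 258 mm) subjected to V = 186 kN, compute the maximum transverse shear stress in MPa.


A = b * h = 257 * 258 = 66306 mm^2
V = 186 kN = 186000.0 N
tau_max = 1.5 * V / A = 1.5 * 186000.0 / 66306
= 4.2078 MPa

4.2078 MPa


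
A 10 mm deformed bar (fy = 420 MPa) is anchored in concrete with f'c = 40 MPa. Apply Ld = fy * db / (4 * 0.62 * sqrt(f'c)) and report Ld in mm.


Ld = (fy * db) / (4 * 0.62 * sqrt(f'c))
= (420 * 10) / (4 * 0.62 * sqrt(40))
= 4200 / 15.6849
= 267.77 mm

267.77 mm


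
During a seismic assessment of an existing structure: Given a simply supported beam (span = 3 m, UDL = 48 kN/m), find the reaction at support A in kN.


Total load = w * L = 48 * 3 = 144 kN
By symmetry, each reaction R = total / 2 = 144 / 2 = 72.0 kN

72.0 kN


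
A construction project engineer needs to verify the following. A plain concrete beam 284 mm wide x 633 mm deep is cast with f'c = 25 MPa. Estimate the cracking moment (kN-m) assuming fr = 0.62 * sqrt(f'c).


fr = 0.62 * sqrt(25) = 0.62 * 5.0 = 3.1 MPa
I = 284 * 633^3 / 12 = 6002721909.0 mm^4
y_t = 316.5 mm
M_cr = fr * I / y_t = 3.1 * 6002721909.0 / 316.5 N-mm
= 58.7944 kN-m

58.7944 kN-m


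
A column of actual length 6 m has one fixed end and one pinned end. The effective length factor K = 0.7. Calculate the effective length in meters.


L_eff = K * L
= 0.7 * 6
= 4.2 m

4.2 m


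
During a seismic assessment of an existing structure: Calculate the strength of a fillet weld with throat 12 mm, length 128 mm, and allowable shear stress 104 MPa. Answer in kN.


Strength = throat * length * allowable stress
= 12 * 128 * 104 N
= 159744 N
= 159.74 kN

159.74 kN


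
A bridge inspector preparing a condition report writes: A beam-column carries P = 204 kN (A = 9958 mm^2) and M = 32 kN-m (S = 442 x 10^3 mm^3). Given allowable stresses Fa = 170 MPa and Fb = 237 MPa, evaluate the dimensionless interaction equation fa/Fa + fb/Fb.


f_a = P / A = 204000.0 / 9958 = 20.486 MPa
f_b = M / S = 32000000.0 / 442000.0 = 72.3982 MPa
Ratio = f_a / Fa + f_b / Fb
= 20.486 / 170 + 72.3982 / 237
= 0.426 (dimensionless)

0.426 (dimensionless)


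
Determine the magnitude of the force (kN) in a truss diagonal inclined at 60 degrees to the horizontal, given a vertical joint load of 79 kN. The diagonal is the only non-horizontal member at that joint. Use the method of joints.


At the joint, only the diagonal has a vertical component, so vertical equilibrium gives:
F * sin(60) = 79
F = 79 / sin(60)
= 79 / 0.866025
= 91.22 kN

91.22 kN


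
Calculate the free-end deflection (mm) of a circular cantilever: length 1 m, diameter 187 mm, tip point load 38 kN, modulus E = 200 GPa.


I = pi * d^4 / 64 = pi * 187^4 / 64 = 60025574.43 mm^4
L = 1000.0 mm, P = 38000.0 N, E = 200000.0 MPa
delta = P * L^3 / (3 * E * I)
= 38000.0 * 1000.0^3 / (3 * 200000.0 * 60025574.43)
= 1.0551 mm

1.0551 mm


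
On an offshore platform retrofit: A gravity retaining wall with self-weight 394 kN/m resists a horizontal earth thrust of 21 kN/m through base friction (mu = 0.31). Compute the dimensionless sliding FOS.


Resisting force = mu * W = 0.31 * 394 = 122.14 kN/m
FOS = Resisting / Driving = 122.14 / 21
= 5.8162 (dimensionless)

5.8162 (dimensionless)


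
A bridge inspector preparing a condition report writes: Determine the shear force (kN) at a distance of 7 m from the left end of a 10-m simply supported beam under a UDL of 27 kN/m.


R_A = w * L / 2 = 27 * 10 / 2 = 135.0 kN
V(x) = R_A - w * x = 135.0 - 27 * 7
= -54.0 kN

-54.0 kN


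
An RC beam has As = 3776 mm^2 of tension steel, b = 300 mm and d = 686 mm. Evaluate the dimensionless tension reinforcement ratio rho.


rho = As / (b * d)
= 3776 / (300 * 686)
= 3776 / 205800
= 0.018348 (dimensionless)

0.018348 (dimensionless)


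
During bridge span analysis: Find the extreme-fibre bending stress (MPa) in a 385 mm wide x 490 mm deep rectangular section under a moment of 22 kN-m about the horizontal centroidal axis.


I = b * h^3 / 12 = 385 * 490^3 / 12 = 3774572083.33 mm^4
y = h / 2 = 490 / 2 = 245.0 mm
M = 22 kN-m = 22000000.0 N-mm
sigma = M * y / I = 22000000.0 * 245.0 / 3774572083.33
= 1.43 MPa

1.43 MPa


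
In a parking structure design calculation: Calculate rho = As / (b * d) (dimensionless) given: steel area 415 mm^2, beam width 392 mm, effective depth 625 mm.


rho = As / (b * d)
= 415 / (392 * 625)
= 415 / 245000
= 0.001694 (dimensionless)

0.001694 (dimensionless)


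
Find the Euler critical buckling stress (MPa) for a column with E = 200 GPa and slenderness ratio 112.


sigma_cr = pi^2 * E / lambda^2
= 9.8696 * 200000.0 / 112^2
= 9.8696 * 200000.0 / 12544
= 157.3598 MPa

157.3598 MPa


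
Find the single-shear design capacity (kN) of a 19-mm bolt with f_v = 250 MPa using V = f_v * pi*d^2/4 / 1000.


A = pi * d^2 / 4 = pi * 19^2 / 4 = 283.5287 mm^2
V = f_v * A / 1000 = 250 * 283.5287 / 1000
= 70.8822 kN

70.8822 kN


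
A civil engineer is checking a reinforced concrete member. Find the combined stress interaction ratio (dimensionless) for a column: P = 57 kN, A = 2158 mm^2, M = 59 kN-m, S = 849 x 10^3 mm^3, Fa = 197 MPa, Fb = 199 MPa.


f_a = P / A = 57000.0 / 2158 = 26.4133 MPa
f_b = M / S = 59000000.0 / 849000.0 = 69.4935 MPa
Ratio = f_a / Fa + f_b / Fb
= 26.4133 / 197 + 69.4935 / 199
= 0.4833 (dimensionless)

0.4833 (dimensionless)


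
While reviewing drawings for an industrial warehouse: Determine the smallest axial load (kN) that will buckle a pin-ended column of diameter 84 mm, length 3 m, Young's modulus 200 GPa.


I = pi * d^4 / 64 = 2443920.32 mm^4
L = 3000.0 mm
P_cr = pi^2 * E * I / L^2
= 9.8696 * 200000.0 * 2443920.32 / 3000.0^2
= 536011.71 N = 536.0117 kN

536.0117 kN


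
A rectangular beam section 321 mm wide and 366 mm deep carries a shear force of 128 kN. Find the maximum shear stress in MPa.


A = b * h = 321 * 366 = 117486 mm^2
V = 128 kN = 128000.0 N
tau_max = 1.5 * V / A = 1.5 * 128000.0 / 117486
= 1.6342 MPa

1.6342 MPa


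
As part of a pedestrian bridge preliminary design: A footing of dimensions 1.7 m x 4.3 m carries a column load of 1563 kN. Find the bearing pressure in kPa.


A = 1.7 * 4.3 = 7.31 m^2
q = P / A = 1563 / 7.31
= 213.8167 kPa

213.8167 kPa


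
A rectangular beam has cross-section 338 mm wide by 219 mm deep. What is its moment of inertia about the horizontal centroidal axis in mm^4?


I = b * h^3 / 12
= 338 * 219^3 / 12
= 338 * 10503459 / 12
= 295847428.5 mm^4

295847428.5 mm^4


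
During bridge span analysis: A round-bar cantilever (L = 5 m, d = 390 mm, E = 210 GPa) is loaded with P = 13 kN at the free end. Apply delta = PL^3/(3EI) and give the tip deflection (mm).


I = pi * d^4 / 64 = pi * 390^4 / 64 = 1135607695.33 mm^4
L = 5000.0 mm, P = 13000.0 N, E = 210000.0 MPa
delta = P * L^3 / (3 * E * I)
= 13000.0 * 5000.0^3 / (3 * 210000.0 * 1135607695.33)
= 2.2714 mm

2.2714 mm


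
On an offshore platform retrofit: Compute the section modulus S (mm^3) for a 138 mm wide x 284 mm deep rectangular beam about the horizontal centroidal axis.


S = b * h^2 / 6
= 138 * 284^2 / 6
= 138 * 80656 / 6
= 1855088.0 mm^3

1855088.0 mm^3


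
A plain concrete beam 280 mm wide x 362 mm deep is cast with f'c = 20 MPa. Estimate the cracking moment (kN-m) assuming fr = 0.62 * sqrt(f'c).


fr = 0.62 * sqrt(20) = 0.62 * 4.4721 = 2.7727 MPa
I = 280 * 362^3 / 12 = 1106884986.67 mm^4
y_t = 181.0 mm
M_cr = fr * I / y_t = 2.7727 * 1106884986.67 / 181.0 N-mm
= 16.9563 kN-m

16.9563 kN-m


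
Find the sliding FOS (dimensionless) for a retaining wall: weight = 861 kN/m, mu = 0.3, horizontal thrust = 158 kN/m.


Resisting force = mu * W = 0.3 * 861 = 258.3 kN/m
FOS = Resisting / Driving = 258.3 / 158
= 1.6348 (dimensionless)

1.6348 (dimensionless)


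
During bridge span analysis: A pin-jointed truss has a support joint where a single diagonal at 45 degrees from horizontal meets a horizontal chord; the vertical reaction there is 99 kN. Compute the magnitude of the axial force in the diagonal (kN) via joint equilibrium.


At the joint, only the diagonal has a vertical component, so vertical equilibrium gives:
F * sin(45) = 99
F = 99 / sin(45)
= 99 / 0.707107
= 140.01 kN

140.01 kN


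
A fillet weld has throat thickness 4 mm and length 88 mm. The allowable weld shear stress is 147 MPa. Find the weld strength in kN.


Strength = throat * length * allowable stress
= 4 * 88 * 147 N
= 51744 N
= 51.74 kN

51.74 kN


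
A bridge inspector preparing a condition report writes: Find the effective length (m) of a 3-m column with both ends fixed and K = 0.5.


L_eff = K * L
= 0.5 * 3
= 1.5 m

1.5 m


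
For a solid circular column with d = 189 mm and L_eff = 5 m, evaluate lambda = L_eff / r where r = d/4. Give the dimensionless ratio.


Radius of gyration r = d / 4 = 189 / 4 = 47.25 mm
L_eff = 5000.0 mm
Slenderness ratio = L / r = 5000.0 / 47.25 = 105.82 (dimensionless)

105.82 (dimensionless)


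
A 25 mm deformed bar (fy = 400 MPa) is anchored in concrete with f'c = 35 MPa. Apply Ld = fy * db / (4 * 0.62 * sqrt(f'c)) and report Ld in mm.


Ld = (fy * db) / (4 * 0.62 * sqrt(f'c))
= (400 * 25) / (4 * 0.62 * sqrt(35))
= 10000 / 14.6719
= 681.58 mm

681.58 mm


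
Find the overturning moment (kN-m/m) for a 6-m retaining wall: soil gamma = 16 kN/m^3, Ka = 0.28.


Pa = 0.5 * Ka * gamma * H^2
= 0.5 * 0.28 * 16 * 6^2
= 80.64 kN/m
Arm = H / 3 = 6 / 3 = 2.0 m
Mo = Pa * arm = Pa * H / 3 = 80.64 * 6 / 3 = 161.28 kN-m/m

161.28 kN-m/m


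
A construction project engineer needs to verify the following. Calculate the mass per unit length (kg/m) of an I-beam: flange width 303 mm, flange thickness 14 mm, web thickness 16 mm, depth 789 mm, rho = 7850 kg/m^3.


A_flanges = 2 * 303 * 14 = 8484 mm^2
A_web = (789 - 2 * 14) * 16 = 12176 mm^2
A_total = 8484 + 12176 = 20660 mm^2 = 0.020660 m^2
Weight = rho * A = 7850 * 0.020660 = 162.181 kg/m

162.181 kg/m


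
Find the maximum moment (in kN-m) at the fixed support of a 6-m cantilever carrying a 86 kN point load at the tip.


For a cantilever with a point load at the free end:
M_max = P * L = 86 * 6 = 516 kN-m

516 kN-m


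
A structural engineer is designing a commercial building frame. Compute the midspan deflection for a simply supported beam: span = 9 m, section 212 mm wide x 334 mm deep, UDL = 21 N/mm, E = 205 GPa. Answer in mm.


I = 212 * 334^3 / 12 = 658254770.67 mm^4
L = 9000.0 mm, w = 21 N/mm, E = 205000.0 MPa
delta = 5 * w * L^4 / (384 * E * I)
= 5 * 21 * 9000.0^4 / (384 * 205000.0 * 658254770.67)
= 13.2948 mm

13.2948 mm


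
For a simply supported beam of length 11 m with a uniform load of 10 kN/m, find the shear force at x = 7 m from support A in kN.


R_A = w * L / 2 = 10 * 11 / 2 = 55.0 kN
V(x) = R_A - w * x = 55.0 - 10 * 7
= -15.0 kN

-15.0 kN
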